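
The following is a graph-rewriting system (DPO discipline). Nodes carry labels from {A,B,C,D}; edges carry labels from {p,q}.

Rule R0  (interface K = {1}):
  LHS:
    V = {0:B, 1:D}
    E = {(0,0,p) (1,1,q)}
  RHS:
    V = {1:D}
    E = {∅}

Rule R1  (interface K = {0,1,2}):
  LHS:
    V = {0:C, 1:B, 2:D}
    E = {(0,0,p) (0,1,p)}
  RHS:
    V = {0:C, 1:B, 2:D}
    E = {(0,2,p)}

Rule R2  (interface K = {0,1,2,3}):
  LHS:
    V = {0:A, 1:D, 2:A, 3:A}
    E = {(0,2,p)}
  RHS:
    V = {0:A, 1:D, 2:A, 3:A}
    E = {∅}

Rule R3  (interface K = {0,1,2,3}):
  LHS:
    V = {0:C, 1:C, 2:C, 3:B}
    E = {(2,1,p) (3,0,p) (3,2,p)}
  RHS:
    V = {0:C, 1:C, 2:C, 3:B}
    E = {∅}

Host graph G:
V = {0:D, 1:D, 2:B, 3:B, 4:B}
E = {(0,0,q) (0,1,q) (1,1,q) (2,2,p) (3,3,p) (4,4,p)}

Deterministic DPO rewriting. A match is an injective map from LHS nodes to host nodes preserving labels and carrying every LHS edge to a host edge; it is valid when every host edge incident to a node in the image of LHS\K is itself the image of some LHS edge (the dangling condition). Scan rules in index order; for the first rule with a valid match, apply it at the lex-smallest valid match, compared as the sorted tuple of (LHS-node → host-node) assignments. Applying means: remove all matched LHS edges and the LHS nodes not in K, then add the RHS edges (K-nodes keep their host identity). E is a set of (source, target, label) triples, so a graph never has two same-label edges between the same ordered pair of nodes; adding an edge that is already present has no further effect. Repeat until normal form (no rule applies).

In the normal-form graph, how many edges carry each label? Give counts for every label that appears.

Answer: p:1 q:1

Steps:
start.  V:5 E:6  edges: 0-q->0 0-q->1 1-q->1 2-p->2 3-p->3 4-p->4
1. fire R0 via {0↦2, 1↦0}  →  V:4 E:4  edges: 0-q->1 1-q->1 3-p->3 4-p->4
2. fire R0 via {0↦3, 1↦1}  →  V:3 E:2  edges: 0-q->1 4-p->4
final graph: no rule applies after step 2
NF edges: [(0, 1, 'q'), (4, 4, 'p')]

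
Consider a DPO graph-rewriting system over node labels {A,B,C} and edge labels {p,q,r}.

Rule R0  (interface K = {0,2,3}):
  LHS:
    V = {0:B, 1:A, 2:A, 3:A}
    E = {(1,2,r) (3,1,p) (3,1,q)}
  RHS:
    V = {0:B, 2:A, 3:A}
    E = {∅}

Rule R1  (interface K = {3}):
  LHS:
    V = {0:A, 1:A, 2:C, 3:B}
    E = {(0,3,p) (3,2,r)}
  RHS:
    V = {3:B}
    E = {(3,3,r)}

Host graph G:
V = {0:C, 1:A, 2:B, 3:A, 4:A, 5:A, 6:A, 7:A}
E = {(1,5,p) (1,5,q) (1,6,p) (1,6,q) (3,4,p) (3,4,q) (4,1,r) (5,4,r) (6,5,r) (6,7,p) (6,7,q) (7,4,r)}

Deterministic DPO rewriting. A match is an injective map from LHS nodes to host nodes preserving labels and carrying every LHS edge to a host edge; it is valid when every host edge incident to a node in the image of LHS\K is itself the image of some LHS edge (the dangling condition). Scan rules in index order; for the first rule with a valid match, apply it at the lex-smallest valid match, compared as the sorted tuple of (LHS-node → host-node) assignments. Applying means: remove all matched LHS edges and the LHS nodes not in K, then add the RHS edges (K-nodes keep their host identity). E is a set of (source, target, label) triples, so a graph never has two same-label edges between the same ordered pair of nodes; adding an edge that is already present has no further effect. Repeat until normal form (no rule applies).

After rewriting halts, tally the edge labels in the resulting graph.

Answer: (no edges)

Rewrite trace:
initial: |V|=8 |E|=12  E = 1-p->5 1-q->5 1-p->6 1-q->6 3-p->4 3-q->4 4-r->1 5-r->4 6-r->5 6-p->7 6-q->7 7-r->4
step 1: apply R0 at {0↦2, 1↦7, 2↦4, 3↦6}  → |V|=7 |E|=9  E = 1-p->5 1-q->5 1-p->6 1-q->6 3-p->4 3-q->4 4-r->1 5-r->4 6-r->5
step 2: apply R0 at {0↦2, 1↦6, 2↦5, 3↦1}  → |V|=6 |E|=6  E = 1-p->5 1-q->5 3-p->4 3-q->4 4-r->1 5-r->4
step 3: apply R0 at {0↦2, 1↦5, 2↦4, 3↦1}  → |V|=5 |E|=3  E = 3-p->4 3-q->4 4-r->1
step 4: apply R0 at {0↦2, 1↦4, 2↦1, 3↦3}  → |V|=4 |E|=0  E = ∅
normal form: no rule applies after step 4
NF edges: []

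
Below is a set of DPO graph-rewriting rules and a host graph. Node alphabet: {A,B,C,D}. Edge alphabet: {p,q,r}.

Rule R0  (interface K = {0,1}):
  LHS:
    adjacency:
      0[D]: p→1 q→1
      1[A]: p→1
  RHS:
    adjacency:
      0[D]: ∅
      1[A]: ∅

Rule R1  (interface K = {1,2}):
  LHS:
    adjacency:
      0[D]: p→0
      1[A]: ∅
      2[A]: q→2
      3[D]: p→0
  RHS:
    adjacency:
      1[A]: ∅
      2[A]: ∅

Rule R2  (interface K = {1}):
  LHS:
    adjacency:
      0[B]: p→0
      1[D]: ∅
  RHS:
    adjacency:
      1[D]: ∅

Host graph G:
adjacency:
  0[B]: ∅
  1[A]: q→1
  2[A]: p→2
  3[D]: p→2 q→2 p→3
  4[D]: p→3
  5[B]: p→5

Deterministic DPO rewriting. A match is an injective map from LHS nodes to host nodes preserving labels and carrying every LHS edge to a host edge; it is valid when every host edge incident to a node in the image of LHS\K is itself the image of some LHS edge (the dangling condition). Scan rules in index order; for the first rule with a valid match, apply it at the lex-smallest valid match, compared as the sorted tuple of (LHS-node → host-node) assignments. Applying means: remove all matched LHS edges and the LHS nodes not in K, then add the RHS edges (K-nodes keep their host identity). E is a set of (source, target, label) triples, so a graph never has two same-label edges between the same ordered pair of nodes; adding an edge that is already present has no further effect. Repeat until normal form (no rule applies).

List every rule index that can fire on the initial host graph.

R0: 1 valid match — {0↦3, 1↦2}
R1: no valid match — 1 raw match, all fail dangling condition
R2: 2 valid matches — {0↦5, 1↦3}, {0↦5, 1↦4}

Answer: [R0,R2]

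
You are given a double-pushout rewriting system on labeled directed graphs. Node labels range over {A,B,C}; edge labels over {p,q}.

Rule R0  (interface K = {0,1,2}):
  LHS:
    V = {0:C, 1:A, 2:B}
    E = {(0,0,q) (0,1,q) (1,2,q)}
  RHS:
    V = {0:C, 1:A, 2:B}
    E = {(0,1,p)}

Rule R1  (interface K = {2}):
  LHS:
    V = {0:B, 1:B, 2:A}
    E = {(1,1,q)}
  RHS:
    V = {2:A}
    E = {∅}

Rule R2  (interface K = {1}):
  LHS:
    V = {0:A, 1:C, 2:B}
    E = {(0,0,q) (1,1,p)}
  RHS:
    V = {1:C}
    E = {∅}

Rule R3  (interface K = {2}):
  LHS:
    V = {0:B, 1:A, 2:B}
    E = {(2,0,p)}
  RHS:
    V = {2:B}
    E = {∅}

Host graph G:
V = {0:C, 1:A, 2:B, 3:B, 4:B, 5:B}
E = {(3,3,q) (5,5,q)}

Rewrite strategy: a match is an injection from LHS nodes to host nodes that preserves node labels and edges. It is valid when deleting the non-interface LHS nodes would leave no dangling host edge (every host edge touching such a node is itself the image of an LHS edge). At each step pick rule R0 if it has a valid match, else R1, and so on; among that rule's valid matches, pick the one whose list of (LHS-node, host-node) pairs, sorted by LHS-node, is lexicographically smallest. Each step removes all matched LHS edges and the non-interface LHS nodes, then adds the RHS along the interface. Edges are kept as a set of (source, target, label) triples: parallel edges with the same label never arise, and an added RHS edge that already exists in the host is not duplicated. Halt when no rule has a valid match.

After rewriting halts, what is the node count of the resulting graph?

Answer: 2

Rewrite trace:
start.  V:6 E:2  edges: 3-q->3 5-q->5
1. fire R1 via {0↦2, 1↦3, 2↦1}  →  V:4 E:1  edges: 5-q->5
2. fire R1 via {0↦4, 1↦5, 2↦1}  →  V:2 E:0  edges: ∅
halt: no rule applies after step 2
NF nodes: {0:C, 1:A}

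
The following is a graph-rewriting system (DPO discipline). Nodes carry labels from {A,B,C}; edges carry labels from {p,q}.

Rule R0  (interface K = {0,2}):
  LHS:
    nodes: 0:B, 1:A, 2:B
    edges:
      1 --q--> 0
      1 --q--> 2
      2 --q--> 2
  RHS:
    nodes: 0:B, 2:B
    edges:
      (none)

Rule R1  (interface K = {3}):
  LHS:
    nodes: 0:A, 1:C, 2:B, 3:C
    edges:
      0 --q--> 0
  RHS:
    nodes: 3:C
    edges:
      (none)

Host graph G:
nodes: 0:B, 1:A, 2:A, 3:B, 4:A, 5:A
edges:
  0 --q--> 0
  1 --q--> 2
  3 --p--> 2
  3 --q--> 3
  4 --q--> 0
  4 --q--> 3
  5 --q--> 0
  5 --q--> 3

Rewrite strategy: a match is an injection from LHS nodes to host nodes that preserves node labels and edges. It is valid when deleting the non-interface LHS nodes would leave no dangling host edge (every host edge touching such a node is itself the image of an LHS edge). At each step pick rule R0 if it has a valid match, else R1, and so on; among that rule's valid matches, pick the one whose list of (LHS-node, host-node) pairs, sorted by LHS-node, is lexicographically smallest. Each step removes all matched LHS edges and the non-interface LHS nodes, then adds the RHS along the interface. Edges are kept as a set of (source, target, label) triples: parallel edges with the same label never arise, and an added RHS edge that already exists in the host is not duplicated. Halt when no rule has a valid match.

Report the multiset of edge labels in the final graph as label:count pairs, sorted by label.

initial: |V|=6 |E|=8  E = 0-q->0 1-q->2 3-p->2 3-q->3 4-q->0 4-q->3 5-q->0 5-q->3
step 1: apply R0 at {0↦0, 1↦4, 2↦3}  → |V|=5 |E|=5  E = 0-q->0 1-q->2 3-p->2 5-q->0 5-q->3
step 2: apply R0 at {0↦3, 1↦5, 2↦0}  → |V|=4 |E|=2  E = 1-q->2 3-p->2
halt: no rule applies after step 2
NF edges: [(1, 2, 'q'), (3, 2, 'p')]

Answer: p:1 q:1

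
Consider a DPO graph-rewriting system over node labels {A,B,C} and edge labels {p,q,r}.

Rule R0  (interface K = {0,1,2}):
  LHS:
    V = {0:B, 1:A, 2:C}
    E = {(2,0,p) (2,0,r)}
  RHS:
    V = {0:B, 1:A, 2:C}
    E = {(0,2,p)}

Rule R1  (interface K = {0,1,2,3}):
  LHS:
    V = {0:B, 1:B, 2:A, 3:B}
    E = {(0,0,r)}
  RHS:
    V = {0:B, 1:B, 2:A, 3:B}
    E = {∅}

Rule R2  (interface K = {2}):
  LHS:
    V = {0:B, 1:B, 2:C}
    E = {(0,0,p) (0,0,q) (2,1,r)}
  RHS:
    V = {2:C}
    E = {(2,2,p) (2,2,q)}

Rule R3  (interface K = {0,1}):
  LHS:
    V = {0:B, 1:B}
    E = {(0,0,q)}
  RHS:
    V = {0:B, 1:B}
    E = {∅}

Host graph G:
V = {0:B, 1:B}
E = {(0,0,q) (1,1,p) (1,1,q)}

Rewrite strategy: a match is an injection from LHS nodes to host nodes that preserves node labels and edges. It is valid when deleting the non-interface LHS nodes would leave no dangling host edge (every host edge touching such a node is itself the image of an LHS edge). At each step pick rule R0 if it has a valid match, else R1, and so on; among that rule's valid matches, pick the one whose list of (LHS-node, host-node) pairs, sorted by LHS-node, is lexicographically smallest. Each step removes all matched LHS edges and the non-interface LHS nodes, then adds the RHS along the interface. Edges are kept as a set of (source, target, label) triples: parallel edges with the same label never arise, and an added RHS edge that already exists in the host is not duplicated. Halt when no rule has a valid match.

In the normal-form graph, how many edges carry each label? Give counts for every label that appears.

start.  V:2 E:3  edges: 0-q->0 1-p->1 1-q->1
1. fire R3 via {0↦0, 1↦1}  →  V:2 E:2  edges: 1-p->1 1-q->1
2. fire R3 via {0↦1, 1↦0}  →  V:2 E:1  edges: 1-p->1
halt: no rule applies after step 2
NF edges: [(1, 1, 'p')]

Answer: p:1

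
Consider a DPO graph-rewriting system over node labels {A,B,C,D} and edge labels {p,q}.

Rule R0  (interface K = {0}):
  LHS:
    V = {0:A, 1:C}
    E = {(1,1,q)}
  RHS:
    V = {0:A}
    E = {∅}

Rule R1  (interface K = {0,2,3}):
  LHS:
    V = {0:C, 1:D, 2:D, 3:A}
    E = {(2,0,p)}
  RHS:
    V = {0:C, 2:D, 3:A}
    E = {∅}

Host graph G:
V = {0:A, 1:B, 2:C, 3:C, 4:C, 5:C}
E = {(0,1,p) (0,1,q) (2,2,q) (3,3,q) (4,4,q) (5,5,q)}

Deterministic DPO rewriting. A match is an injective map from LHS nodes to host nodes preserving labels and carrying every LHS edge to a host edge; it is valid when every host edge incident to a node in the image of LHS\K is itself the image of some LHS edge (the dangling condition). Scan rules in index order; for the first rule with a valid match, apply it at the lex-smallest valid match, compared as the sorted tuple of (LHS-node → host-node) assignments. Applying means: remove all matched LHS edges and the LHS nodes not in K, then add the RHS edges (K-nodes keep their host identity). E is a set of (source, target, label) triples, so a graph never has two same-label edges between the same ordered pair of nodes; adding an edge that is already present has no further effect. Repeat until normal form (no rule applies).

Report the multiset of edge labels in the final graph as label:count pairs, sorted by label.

Answer: p:1 q:1

Derivation:
[0] host  ⇒  6 nodes, 6 edges  {0-p->1 0-q->1 2-q->2 3-q->3 4-q->4 5-q->5}
[1] R0 @ {0↦0, 1↦2}  ⇒  5 nodes, 5 edges  {0-p->1 0-q->1 3-q->3 4-q->4 5-q->5}
[2] R0 @ {0↦0, 1↦3}  ⇒  4 nodes, 4 edges  {0-p->1 0-q->1 4-q->4 5-q->5}
[3] R0 @ {0↦0, 1↦4}  ⇒  3 nodes, 3 edges  {0-p->1 0-q->1 5-q->5}
[4] R0 @ {0↦0, 1↦5}  ⇒  2 nodes, 2 edges  {0-p->1 0-q->1}
halt: no rule applies after step 4
NF edges: [(0, 1, 'p'), (0, 1, 'q')]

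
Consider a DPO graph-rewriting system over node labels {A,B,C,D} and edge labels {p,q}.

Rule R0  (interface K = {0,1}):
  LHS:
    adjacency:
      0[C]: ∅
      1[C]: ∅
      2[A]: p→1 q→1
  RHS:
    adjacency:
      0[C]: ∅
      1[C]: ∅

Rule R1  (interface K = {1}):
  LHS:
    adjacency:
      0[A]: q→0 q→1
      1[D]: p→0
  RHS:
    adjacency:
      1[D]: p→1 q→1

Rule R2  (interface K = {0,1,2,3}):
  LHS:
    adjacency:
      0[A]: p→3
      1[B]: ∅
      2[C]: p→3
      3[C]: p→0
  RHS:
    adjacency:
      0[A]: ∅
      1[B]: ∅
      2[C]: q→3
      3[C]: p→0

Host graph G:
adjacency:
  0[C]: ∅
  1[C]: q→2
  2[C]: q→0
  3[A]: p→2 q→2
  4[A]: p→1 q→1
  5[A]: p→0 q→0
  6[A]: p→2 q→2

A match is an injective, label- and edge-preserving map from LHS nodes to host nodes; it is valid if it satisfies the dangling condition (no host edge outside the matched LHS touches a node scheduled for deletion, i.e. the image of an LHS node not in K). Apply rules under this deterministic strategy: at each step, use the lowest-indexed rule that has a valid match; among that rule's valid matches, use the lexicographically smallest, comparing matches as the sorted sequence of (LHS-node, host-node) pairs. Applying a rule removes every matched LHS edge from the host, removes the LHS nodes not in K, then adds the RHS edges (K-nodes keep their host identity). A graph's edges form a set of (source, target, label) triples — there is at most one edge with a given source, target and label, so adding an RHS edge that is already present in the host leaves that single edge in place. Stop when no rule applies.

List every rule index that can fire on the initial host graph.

Answer: [R0]

Derivation:
R0: 8 valid matches — {0↦0, 1↦1, 2↦4}, {0↦0, 1↦2, 2↦3}, {0↦0, 1↦2, 2↦6} (+5 more)
R1: no valid match — LHS pattern not found
R2: no valid match — LHS pattern not found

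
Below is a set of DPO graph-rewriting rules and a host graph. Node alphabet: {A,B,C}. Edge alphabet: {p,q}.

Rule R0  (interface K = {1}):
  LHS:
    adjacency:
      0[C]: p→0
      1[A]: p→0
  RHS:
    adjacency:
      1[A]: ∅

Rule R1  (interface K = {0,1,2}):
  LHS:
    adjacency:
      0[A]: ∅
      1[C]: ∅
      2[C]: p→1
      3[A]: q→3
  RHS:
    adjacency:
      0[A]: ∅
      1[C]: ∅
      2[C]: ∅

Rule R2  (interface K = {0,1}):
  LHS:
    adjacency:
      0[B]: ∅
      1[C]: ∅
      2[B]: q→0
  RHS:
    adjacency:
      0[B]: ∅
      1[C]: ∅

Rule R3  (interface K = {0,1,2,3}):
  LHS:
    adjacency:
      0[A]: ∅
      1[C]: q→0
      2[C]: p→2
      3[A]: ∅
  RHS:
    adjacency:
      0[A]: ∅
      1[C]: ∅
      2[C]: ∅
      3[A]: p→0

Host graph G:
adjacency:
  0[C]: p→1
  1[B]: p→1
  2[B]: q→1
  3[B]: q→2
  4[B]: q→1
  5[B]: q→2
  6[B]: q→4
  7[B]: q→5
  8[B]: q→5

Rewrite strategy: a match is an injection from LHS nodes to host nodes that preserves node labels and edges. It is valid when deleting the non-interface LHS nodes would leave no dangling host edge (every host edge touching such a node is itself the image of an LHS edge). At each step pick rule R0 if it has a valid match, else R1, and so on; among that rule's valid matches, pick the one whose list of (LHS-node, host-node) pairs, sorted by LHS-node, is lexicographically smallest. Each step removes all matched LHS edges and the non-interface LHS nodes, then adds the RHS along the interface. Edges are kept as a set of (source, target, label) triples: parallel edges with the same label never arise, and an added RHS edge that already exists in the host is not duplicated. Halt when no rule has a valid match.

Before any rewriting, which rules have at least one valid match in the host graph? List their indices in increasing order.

R0: no valid match — LHS pattern not found
R1: no valid match — LHS pattern not found
R2: 4 valid matches — {0↦2, 1↦0, 2↦3}, {0↦4, 1↦0, 2↦6}, {0↦5, 1↦0, 2↦7} (+1 more)
R3: no valid match — LHS pattern not found

Answer: [R2]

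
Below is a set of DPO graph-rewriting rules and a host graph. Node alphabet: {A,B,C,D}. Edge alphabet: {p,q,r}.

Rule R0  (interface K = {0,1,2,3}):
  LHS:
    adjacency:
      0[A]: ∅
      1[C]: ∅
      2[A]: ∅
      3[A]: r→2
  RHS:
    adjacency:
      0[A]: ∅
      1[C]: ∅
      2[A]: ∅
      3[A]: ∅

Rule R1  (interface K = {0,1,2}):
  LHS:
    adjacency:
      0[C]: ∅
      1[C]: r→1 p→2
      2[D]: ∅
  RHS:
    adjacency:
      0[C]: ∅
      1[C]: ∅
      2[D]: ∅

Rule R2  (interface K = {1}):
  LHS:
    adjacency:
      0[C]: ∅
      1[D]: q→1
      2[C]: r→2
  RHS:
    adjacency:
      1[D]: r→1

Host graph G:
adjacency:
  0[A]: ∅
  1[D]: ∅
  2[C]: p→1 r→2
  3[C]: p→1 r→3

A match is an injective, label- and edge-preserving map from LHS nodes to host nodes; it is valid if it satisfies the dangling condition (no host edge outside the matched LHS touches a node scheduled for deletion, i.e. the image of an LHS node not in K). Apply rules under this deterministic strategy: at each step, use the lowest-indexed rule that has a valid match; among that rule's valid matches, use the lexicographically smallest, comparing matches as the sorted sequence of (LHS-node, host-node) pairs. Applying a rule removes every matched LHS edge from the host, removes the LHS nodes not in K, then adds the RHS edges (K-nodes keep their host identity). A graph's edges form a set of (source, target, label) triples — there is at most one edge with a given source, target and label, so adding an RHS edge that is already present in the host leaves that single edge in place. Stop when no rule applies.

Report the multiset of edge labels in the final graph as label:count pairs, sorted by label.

start.  V:4 E:4  edges: 2-p->1 2-r->2 3-p->1 3-r->3
1. fire R1 via {0↦2, 1↦3, 2↦1}  →  V:4 E:2  edges: 2-p->1 2-r->2
2. fire R1 via {0↦3, 1↦2, 2↦1}  →  V:4 E:0  edges: ∅
normal form: no rule applies after step 2
NF edges: []

Answer: (no edges)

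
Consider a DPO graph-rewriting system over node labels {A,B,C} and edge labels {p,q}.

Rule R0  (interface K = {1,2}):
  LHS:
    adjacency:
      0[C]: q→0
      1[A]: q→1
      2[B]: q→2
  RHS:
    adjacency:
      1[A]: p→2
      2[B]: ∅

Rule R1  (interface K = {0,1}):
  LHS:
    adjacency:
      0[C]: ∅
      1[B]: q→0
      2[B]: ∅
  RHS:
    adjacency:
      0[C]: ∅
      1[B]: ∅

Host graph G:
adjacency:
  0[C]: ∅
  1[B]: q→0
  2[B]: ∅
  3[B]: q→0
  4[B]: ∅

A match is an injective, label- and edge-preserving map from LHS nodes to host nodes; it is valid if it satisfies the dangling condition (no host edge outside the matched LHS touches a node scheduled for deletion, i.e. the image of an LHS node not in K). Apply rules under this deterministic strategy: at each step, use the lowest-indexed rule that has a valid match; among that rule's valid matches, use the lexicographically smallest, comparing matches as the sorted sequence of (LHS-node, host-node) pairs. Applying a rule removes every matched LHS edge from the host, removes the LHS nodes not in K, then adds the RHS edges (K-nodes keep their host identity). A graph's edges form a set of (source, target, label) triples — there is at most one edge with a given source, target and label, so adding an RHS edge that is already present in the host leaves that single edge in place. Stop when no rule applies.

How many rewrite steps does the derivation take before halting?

Answer: 2

Steps:
[0] host  ⇒  5 nodes, 2 edges  {1-q->0 3-q->0}
[1] R1 @ {0↦0, 1↦1, 2↦2}  ⇒  4 nodes, 1 edges  {3-q->0}
[2] R1 @ {0↦0, 1↦3, 2↦1}  ⇒  3 nodes, 0 edges  {∅}
halt: no rule applies after step 2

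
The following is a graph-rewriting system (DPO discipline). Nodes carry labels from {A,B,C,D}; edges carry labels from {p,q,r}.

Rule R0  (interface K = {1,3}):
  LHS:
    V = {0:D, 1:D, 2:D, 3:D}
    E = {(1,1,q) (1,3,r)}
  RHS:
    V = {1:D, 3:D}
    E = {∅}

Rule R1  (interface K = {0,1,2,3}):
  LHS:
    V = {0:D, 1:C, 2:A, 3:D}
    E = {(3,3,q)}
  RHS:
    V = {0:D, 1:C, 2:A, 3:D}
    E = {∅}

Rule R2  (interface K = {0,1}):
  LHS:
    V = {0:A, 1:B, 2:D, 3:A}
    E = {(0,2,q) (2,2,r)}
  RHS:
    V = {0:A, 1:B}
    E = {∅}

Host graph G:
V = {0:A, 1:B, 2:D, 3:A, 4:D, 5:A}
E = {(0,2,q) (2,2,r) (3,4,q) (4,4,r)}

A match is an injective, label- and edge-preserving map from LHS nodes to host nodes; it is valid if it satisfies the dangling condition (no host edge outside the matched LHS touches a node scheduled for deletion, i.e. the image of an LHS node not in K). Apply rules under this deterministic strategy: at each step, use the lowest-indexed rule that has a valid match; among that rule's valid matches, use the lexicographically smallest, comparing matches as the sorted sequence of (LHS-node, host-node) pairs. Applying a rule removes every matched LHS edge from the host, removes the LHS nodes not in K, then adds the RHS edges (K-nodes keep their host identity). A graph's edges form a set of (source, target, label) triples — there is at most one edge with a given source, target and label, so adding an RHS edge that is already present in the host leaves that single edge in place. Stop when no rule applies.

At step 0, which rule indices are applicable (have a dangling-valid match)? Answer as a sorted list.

R0: no valid match — LHS pattern not found
R1: no valid match — LHS pattern not found
R2: 2 valid matches — {0↦0, 1↦1, 2↦2, 3↦5}, {0↦3, 1↦1, 2↦4, 3↦5}

Answer: [R2]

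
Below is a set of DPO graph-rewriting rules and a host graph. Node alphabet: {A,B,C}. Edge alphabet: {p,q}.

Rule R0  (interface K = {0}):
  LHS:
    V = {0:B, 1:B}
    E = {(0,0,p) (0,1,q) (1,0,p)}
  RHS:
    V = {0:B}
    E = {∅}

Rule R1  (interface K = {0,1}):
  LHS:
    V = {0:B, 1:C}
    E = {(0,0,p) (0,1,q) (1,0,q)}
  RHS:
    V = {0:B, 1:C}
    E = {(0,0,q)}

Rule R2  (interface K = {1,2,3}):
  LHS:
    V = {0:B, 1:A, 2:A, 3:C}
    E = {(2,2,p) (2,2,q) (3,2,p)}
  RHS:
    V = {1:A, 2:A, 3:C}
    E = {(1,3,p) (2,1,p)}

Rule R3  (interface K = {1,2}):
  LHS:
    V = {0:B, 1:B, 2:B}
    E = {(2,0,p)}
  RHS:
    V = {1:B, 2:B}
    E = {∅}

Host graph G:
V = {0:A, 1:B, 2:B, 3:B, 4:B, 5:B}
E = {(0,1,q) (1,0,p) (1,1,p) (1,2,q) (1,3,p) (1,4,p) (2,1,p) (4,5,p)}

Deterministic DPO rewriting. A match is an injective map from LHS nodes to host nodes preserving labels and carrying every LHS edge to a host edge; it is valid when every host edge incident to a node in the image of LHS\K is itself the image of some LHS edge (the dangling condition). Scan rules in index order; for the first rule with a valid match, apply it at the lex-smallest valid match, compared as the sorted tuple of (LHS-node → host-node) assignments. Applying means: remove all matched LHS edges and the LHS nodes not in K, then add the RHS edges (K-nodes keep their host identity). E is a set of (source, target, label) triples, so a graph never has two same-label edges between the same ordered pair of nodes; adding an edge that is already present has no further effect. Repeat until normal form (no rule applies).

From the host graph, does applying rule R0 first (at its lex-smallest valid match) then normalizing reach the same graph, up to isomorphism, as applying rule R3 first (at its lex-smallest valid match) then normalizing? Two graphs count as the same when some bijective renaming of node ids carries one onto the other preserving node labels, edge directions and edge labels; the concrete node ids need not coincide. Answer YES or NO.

Answer: YES

Rewrite trace:
branch R0-first: apply at {0↦1, 1↦2} → |E|=5, then 2 more step(s) → NF |V|=3 |E|=3 V={0:A, 1:B, 4:B} E=0-q->1 1-p->0 1-p->4
branch R3-first: apply at {0↦3, 1↦2, 2↦1} → |E|=7, then 2 more step(s) → NF |V|=3 |E|=3 V={0:A, 1:B, 4:B} E=0-q->1 1-p->0 1-p->4
graphs isomorphic (equal up to label-preserving node renaming)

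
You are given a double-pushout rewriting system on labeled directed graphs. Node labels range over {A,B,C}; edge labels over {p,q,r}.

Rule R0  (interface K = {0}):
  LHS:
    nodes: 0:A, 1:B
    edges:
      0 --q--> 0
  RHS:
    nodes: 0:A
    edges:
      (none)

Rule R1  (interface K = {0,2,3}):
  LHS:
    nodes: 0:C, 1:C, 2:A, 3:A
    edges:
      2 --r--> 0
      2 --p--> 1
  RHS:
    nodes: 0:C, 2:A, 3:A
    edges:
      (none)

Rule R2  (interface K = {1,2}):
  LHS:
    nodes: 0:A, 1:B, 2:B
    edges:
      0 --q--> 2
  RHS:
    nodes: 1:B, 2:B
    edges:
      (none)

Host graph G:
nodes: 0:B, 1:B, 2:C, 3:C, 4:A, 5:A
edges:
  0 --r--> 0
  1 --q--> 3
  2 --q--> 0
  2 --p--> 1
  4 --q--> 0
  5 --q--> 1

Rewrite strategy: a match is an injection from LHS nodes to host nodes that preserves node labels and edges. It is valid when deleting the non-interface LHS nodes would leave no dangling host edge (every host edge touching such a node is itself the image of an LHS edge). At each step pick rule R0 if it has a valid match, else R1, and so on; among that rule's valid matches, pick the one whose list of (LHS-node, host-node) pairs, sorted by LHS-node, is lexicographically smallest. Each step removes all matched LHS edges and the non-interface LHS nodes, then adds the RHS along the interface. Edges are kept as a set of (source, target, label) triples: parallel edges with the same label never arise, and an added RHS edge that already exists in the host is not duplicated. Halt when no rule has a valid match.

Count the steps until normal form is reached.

initial: |V|=6 |E|=6  E = 0-r->0 1-q->3 2-q->0 2-p->1 4-q->0 5-q->1
step 1: apply R2 at {0↦4, 1↦1, 2↦0}  → |V|=5 |E|=5  E = 0-r->0 1-q->3 2-q->0 2-p->1 5-q->1
step 2: apply R2 at {0↦5, 1↦0, 2↦1}  → |V|=4 |E|=4  E = 0-r->0 1-q->3 2-q->0 2-p->1
halt: no rule applies after step 2

Answer: 2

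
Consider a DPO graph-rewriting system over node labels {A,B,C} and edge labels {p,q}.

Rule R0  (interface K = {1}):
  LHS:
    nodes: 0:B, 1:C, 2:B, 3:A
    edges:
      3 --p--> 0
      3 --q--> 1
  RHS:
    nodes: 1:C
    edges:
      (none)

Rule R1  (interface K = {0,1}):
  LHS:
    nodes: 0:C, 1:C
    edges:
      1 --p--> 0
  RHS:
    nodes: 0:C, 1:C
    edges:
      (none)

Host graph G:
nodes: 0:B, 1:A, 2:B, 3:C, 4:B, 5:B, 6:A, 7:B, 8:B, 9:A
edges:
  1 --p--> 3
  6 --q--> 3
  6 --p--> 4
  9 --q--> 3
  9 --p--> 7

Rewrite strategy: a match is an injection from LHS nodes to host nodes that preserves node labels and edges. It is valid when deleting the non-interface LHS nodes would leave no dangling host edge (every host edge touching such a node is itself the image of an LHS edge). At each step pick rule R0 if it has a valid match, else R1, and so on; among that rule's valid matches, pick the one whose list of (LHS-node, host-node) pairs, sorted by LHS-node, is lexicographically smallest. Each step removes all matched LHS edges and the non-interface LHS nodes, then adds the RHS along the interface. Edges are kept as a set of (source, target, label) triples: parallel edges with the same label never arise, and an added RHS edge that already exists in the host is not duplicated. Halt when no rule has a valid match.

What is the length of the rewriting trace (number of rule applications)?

initial: |V|=10 |E|=5  E = 1-p->3 6-q->3 6-p->4 9-q->3 9-p->7
step 1: apply R0 at {0↦4, 1↦3, 2↦0, 3↦6}  → |V|=7 |E|=3  E = 1-p->3 9-q->3 9-p->7
step 2: apply R0 at {0↦7, 1↦3, 2↦2, 3↦9}  → |V|=4 |E|=1  E = 1-p->3
final graph: no rule applies after step 2

Answer: 2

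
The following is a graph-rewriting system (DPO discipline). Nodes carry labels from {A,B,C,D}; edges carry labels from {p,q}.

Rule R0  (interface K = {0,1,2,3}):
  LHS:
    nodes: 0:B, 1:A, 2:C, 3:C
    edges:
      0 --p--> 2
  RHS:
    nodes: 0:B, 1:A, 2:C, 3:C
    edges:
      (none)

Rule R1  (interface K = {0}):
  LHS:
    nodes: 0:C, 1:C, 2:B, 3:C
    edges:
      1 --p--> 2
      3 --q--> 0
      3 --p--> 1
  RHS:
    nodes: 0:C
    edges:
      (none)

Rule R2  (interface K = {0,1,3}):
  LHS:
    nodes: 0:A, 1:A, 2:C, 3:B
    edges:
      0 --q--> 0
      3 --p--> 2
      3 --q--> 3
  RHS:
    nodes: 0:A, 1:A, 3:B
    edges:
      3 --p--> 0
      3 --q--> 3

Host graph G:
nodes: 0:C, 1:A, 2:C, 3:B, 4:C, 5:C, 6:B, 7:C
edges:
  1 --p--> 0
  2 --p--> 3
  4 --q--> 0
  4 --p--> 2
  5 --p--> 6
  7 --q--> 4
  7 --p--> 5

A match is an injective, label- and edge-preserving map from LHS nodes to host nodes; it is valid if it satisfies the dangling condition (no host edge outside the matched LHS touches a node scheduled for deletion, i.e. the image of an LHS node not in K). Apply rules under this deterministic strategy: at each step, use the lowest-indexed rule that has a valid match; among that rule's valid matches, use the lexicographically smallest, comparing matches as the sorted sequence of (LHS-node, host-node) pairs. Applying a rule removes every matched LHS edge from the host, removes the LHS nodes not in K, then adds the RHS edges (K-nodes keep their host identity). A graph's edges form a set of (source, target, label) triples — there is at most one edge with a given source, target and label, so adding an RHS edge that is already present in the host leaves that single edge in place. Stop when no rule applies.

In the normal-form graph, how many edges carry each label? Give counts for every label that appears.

[0] host  ⇒  8 nodes, 7 edges  {1-p->0 2-p->3 4-q->0 4-p->2 5-p->6 7-q->4 7-p->5}
[1] R1 @ {0↦4, 1↦5, 2↦6, 3↦7}  ⇒  5 nodes, 4 edges  {1-p->0 2-p->3 4-q->0 4-p->2}
[2] R1 @ {0↦0, 1↦2, 2↦3, 3↦4}  ⇒  2 nodes, 1 edges  {1-p->0}
normal form: no rule applies after step 2
NF edges: [(1, 0, 'p')]

Answer: p:1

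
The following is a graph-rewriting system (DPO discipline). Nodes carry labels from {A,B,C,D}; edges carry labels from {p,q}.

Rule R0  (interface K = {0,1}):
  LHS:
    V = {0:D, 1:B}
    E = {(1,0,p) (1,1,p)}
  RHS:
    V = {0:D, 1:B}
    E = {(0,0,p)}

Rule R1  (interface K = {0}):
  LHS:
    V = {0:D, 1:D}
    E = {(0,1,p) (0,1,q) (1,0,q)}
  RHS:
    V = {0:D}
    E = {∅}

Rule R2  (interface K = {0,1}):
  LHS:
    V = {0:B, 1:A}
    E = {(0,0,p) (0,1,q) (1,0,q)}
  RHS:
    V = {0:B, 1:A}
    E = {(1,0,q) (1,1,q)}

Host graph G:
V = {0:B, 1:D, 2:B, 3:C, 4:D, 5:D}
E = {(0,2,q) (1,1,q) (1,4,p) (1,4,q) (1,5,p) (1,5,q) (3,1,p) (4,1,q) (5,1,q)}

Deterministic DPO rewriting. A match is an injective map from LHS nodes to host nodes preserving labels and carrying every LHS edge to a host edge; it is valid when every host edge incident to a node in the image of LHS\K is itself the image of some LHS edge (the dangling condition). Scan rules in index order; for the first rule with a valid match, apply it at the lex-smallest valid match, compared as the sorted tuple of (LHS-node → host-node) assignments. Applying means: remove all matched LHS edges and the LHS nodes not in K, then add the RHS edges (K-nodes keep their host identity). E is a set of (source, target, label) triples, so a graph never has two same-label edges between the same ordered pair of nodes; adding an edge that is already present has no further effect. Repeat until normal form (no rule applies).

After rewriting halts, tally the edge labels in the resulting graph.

Answer: p:1 q:2

Steps:
start.  V:6 E:9  edges: 0-q->2 1-q->1 1-p->4 1-q->4 1-p->5 1-q->5 3-p->1 4-q->1 5-q->1
1. fire R1 via {0↦1, 1↦4}  →  V:5 E:6  edges: 0-q->2 1-q->1 1-p->5 1-q->5 3-p->1 5-q->1
2. fire R1 via {0↦1, 1↦5}  →  V:4 E:3  edges: 0-q->2 1-q->1 3-p->1
halt: no rule applies after step 2
NF edges: [(0, 2, 'q'), (1, 1, 'q'), (3, 1, 'p')]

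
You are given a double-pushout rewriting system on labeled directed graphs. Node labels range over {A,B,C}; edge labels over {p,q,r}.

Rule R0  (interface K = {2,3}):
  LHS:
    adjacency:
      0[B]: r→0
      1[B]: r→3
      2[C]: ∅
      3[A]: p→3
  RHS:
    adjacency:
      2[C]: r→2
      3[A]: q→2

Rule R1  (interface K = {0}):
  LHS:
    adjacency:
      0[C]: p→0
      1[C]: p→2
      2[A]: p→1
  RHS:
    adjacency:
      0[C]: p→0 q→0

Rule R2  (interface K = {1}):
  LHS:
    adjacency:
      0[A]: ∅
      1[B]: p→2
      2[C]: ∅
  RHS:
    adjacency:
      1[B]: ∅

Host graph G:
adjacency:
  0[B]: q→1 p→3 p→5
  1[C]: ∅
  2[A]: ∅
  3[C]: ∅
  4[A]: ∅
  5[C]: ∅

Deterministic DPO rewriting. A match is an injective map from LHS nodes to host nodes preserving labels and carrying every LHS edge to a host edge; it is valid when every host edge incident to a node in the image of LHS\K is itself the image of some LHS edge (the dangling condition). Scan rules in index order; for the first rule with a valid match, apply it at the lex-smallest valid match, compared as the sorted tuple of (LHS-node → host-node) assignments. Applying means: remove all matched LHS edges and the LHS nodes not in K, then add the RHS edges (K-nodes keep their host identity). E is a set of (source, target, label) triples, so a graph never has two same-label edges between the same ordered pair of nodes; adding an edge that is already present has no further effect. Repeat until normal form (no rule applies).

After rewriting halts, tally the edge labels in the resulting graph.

Answer: q:1

Steps:
start.  V:6 E:3  edges: 0-q->1 0-p->3 0-p->5
1. fire R2 via {0↦2, 1↦0, 2↦3}  →  V:4 E:2  edges: 0-q->1 0-p->5
2. fire R2 via {0↦4, 1↦0, 2↦5}  →  V:2 E:1  edges: 0-q->1
final graph: no rule applies after step 2
NF edges: [(0, 1, 'q')]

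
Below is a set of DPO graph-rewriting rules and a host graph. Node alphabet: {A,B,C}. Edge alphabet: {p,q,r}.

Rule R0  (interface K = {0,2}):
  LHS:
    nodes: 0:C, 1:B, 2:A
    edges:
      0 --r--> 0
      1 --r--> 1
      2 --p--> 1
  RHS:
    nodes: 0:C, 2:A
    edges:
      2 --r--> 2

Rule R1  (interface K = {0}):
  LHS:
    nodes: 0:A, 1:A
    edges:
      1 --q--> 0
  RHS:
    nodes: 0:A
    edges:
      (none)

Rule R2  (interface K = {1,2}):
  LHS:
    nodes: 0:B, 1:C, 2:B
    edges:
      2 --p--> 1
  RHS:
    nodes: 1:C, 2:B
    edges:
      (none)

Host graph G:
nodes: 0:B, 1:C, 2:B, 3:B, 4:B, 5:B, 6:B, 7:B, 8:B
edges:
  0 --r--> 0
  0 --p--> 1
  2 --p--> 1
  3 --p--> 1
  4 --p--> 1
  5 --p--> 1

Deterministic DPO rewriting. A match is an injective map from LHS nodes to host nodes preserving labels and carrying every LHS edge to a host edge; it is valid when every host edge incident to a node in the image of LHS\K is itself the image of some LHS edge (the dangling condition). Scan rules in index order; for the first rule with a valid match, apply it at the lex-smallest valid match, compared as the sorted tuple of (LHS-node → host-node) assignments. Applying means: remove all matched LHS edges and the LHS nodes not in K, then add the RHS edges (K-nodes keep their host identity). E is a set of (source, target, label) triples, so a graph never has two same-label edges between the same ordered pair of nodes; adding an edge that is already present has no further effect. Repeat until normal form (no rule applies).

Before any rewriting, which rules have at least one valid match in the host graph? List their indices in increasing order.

Answer: [R2]

Steps:
R0: no valid match — LHS pattern not found
R1: no valid match — LHS pattern not found
R2: 15 valid matches — {0↦6, 1↦1, 2↦0}, {0↦6, 1↦1, 2↦2}, {0↦6, 1↦1, 2↦3} (+12 more)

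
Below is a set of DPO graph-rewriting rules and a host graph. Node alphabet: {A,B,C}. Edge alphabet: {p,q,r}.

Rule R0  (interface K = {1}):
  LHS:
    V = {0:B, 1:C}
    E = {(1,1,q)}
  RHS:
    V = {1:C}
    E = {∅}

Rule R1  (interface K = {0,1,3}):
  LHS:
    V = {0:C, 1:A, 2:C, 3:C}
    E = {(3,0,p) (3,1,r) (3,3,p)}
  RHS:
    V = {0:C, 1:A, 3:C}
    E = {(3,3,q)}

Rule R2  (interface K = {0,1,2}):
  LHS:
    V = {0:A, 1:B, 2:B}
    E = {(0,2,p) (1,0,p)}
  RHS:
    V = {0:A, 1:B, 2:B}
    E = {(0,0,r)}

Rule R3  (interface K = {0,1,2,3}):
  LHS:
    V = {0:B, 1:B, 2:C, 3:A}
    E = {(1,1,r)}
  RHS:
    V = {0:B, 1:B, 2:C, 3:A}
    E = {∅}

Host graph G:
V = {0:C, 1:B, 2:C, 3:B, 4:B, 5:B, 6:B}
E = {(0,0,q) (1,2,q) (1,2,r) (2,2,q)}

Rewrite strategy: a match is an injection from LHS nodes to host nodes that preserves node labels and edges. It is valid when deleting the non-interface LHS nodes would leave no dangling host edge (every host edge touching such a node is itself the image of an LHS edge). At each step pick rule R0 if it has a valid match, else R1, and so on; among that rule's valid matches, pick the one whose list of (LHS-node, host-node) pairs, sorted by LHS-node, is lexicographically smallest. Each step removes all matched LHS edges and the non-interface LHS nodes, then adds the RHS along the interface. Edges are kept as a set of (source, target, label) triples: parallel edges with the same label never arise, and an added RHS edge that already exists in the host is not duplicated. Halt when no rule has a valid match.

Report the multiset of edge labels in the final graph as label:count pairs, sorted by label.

[0] host  ⇒  7 nodes, 4 edges  {0-q->0 1-q->2 1-r->2 2-q->2}
[1] R0 @ {0↦3, 1↦0}  ⇒  6 nodes, 3 edges  {1-q->2 1-r->2 2-q->2}
[2] R0 @ {0↦4, 1↦2}  ⇒  5 nodes, 2 edges  {1-q->2 1-r->2}
halt: no rule applies after step 2
NF edges: [(1, 2, 'q'), (1, 2, 'r')]

Answer: q:1 r:1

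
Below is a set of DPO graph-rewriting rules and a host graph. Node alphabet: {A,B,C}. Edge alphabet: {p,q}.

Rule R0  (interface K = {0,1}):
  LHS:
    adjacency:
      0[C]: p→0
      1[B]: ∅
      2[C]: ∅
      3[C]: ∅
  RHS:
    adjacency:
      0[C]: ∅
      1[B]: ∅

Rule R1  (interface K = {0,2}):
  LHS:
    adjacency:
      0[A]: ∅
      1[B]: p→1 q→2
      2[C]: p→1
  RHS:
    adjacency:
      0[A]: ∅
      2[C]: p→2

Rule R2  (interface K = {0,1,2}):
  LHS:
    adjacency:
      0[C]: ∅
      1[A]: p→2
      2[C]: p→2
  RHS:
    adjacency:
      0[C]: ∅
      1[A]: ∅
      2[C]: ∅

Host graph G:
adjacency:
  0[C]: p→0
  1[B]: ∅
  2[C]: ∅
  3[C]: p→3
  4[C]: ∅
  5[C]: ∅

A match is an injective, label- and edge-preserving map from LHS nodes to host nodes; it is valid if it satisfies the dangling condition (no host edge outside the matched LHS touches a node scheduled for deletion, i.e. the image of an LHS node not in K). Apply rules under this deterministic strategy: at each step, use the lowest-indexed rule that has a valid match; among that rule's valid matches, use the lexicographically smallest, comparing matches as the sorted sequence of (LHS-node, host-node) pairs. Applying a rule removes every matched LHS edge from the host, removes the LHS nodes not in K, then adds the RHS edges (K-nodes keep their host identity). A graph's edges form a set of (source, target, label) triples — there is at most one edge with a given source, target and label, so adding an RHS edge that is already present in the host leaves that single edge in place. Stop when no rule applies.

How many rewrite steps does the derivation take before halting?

initial: |V|=6 |E|=2  E = 0-p->0 3-p->3
step 1: apply R0 at {0↦0, 1↦1, 2↦2, 3↦4}  → |V|=4 |E|=1  E = 3-p->3
step 2: apply R0 at {0↦3, 1↦1, 2↦0, 3↦5}  → |V|=2 |E|=0  E = ∅
normal form: no rule applies after step 2

Answer: 2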